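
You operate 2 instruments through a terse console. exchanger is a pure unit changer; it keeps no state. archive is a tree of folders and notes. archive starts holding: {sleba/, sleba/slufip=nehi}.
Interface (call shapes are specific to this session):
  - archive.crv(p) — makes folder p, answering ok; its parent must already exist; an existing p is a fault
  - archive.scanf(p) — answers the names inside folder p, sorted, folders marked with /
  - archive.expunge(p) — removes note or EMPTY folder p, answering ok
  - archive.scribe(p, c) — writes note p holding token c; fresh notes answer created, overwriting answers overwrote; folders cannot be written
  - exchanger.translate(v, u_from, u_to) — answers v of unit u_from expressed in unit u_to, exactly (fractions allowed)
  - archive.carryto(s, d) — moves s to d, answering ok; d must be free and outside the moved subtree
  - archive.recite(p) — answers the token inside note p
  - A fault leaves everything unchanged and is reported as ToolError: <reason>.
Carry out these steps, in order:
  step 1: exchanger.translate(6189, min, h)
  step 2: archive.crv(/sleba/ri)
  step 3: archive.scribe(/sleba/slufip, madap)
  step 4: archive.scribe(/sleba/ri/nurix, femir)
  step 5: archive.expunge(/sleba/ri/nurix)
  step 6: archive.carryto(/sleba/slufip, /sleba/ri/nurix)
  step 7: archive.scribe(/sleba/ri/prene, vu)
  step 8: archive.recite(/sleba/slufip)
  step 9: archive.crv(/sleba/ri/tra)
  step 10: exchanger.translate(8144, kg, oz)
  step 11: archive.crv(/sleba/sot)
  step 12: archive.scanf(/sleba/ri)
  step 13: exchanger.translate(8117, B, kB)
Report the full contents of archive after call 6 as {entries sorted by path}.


I run translate with 6189, min, h, and observe 2063/20.
Next I call crv with /sleba/ri, which returns ok.
Calling scribe with /sleba/slufip, madap, — result: overwrote.
Next I call scribe with /sleba/ri/nurix, femir, and see created.
Using expunge with /sleba/ri/nurix, giving ok.
I try carryto with /sleba/slufip, /sleba/ri/nurix, giving ok.
Next I call scribe with /sleba/ri/prene, vu: created.
Now I run recite with /sleba/slufip, yielding ToolError: not found.
Then crv with /sleba/ri/tra, which returns ok.
I invoke translate with 8144, kg, oz, which returns 13030400000000/45359237.
Now I run crv with /sleba/sot, and observe ok.
I use scanf with /sleba/ri: [nurix, prene, tra/].
I use translate with 8117, B, kB, giving 8117/1000.

Answer: {sleba/, sleba/ri/, sleba/ri/nurix=madap}


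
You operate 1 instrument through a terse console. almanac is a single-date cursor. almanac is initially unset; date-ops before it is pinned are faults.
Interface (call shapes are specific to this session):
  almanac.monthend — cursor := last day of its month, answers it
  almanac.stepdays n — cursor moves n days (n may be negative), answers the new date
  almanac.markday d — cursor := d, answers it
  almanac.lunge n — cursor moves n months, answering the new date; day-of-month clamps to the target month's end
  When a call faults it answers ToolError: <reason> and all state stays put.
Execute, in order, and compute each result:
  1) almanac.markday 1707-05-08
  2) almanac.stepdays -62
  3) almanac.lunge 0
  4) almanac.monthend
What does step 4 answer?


-- almanac.markday(d→1707-05-08) ~> 1707-05-08
-- almanac.stepdays(n→-62) ~> 1707-03-07
-- almanac.lunge(n→0) ~> 1707-03-07
-- almanac.monthend() ~> 1707-03-31

Answer: 1707-03-31


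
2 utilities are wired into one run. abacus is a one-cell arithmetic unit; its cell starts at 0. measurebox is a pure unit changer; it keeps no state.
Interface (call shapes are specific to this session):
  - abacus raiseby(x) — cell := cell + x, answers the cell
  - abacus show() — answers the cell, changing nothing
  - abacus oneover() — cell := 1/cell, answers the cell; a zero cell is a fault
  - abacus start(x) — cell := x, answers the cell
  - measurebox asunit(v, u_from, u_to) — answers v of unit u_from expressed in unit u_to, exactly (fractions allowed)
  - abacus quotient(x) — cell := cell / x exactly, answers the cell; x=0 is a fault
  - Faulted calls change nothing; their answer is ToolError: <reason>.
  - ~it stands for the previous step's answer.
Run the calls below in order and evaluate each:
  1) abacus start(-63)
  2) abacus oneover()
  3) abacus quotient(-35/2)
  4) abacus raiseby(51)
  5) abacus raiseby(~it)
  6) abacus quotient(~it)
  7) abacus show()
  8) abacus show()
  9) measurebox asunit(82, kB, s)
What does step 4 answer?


Answer: 112457/2205

Derivation:
>> abacus start(x: -63)
<< -63
>> abacus oneover()
<< -1/63
>> abacus quotient(x: -35/2)
<< 2/2205
>> abacus raiseby(x: 51)
<< 112457/2205
>> abacus raiseby(x: ~it)
<< 224914/2205
>> abacus quotient(x: ~it)
<< 1
>> abacus show()
<< 1
>> abacus show()
<< 1
>> measurebox asunit(v: 82, u_from: kB, u_to: s)
<< ToolError: incompatible units


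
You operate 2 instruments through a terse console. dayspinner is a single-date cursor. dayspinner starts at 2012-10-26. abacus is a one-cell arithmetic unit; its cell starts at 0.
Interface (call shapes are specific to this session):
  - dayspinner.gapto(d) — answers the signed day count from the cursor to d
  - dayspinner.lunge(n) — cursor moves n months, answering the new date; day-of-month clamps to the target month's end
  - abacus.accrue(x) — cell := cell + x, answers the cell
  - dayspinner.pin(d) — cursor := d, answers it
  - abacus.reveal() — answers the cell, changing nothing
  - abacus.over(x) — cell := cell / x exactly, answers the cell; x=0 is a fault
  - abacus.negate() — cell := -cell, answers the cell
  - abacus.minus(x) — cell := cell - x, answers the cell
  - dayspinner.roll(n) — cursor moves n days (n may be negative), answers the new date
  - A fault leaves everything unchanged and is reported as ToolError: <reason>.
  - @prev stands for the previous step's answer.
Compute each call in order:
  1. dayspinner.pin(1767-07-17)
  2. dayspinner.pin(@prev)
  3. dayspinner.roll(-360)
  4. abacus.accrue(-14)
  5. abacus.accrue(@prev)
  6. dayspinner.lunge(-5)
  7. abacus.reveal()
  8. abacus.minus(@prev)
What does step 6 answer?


Answer: 1766-02-22

Derivation:
// 1. dayspinner.pin(d='1767-07-17') -> 1767-07-17
// 2. dayspinner.pin(d='@prev') -> 1767-07-17
// 3. dayspinner.roll(n='-360') -> 1766-07-22
// 4. abacus.accrue(x='-14') -> -14
// 5. abacus.accrue(x='@prev') -> -28
// 6. dayspinner.lunge(n='-5') -> 1766-02-22
// 7. abacus.reveal() -> -28
// 8. abacus.minus(x='@prev') -> 0


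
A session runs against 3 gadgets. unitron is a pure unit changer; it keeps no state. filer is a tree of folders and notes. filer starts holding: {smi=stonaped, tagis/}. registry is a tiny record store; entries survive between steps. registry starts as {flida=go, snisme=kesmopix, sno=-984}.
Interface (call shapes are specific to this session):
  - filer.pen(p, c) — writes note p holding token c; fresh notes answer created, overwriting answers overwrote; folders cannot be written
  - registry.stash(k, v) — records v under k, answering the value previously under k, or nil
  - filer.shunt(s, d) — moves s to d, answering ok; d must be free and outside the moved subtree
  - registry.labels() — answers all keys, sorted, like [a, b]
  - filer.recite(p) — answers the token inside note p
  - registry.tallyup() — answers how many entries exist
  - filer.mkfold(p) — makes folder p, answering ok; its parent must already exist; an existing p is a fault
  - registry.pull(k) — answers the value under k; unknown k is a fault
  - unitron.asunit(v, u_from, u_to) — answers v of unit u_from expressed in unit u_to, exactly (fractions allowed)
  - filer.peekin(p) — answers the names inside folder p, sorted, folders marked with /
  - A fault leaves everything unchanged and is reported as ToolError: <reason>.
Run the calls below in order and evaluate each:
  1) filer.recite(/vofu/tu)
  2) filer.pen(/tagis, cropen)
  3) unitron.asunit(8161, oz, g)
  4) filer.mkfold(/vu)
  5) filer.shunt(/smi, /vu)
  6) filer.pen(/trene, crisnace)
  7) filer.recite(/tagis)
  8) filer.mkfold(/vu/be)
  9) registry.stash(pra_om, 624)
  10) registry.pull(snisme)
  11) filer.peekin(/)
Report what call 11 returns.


Answer: [smi, tagis/, trene, vu/]

Derivation:
$ recite p='/vofu/tu'
  ToolError: not found
$ pen p='/tagis' c='cropen'
  ToolError: is a directory
$ asunit v='8161' u_from='oz' u_to='g'
  370176733157/1600000
$ mkfold p='/vu'
  ok
$ shunt s='/smi' d='/vu'
  ToolError: exists
$ pen p='/trene' c='crisnace'
  created
$ recite p='/tagis'
  ToolError: is a directory
$ mkfold p='/vu/be'
  ok
$ stash k='pra_om' v='624'
  nil
$ pull k='snisme'
  kesmopix
$ peekin p='/'
  [smi, tagis/, trene, vu/]


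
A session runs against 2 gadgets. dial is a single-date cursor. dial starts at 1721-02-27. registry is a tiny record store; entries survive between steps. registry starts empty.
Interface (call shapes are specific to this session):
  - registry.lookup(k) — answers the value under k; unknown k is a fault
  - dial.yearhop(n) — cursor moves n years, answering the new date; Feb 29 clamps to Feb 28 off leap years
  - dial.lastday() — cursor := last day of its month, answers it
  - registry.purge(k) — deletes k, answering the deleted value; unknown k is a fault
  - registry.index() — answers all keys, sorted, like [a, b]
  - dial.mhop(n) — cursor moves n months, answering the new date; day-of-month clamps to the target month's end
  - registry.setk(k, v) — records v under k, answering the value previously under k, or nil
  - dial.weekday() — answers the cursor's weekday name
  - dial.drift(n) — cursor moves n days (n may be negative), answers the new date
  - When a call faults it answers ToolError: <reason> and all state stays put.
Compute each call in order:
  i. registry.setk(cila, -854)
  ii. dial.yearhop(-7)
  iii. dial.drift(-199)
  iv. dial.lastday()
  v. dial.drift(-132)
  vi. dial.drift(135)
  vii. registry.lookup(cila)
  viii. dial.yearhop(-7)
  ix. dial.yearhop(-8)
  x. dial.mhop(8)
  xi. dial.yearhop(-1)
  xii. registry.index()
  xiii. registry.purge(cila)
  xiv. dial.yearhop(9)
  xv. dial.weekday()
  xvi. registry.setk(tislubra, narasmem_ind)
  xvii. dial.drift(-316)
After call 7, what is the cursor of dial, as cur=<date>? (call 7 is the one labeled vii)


>> registry.setk(k→cila, v→-854)
<< nil
>> dial.yearhop(n→-7)
<< 1714-02-27
>> dial.drift(n→-199)
<< 1713-08-12
>> dial.lastday()
<< 1713-08-31
>> dial.drift(n→-132)
<< 1713-04-21
>> dial.drift(n→135)
<< 1713-09-03
>> registry.lookup(k→cila)
<< -854
>> dial.yearhop(n→-7)
<< 1706-09-03
>> dial.yearhop(n→-8)
<< 1698-09-03
>> dial.mhop(n→8)
<< 1699-05-03
>> dial.yearhop(n→-1)
<< 1698-05-03
>> registry.index()
<< [cila]
>> registry.purge(k→cila)
<< -854
>> dial.yearhop(n→9)
<< 1707-05-03
>> dial.weekday()
<< Tuesday
>> registry.setk(k→tislubra, v→narasmem_ind)
<< nil
>> dial.drift(n→-316)
<< 1706-06-21

Answer: cur=1713-09-03


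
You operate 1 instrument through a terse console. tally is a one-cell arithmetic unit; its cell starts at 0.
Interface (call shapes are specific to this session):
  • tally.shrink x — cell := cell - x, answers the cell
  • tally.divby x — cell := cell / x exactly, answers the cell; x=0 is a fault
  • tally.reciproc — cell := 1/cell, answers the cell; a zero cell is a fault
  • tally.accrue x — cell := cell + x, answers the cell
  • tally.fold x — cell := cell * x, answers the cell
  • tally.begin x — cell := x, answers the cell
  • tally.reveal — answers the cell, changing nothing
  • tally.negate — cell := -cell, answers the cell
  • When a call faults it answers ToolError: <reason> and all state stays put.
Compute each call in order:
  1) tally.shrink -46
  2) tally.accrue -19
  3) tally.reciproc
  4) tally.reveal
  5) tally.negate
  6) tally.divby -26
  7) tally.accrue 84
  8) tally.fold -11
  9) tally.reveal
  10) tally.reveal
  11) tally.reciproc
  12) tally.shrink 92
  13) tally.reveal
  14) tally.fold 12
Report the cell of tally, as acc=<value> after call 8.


→ shrink(x='-46')
← 46
→ accrue(x='-19')
← 27
→ reciproc()
← 1/27
→ reveal()
← 1/27
→ negate()
← -1/27
→ divby(x='-26')
← 1/702
→ accrue(x='84')
← 58969/702
→ fold(x='-11')
← -648659/702
→ reveal()
← -648659/702
→ reveal()
← -648659/702
→ reciproc()
← -702/648659
→ shrink(x='92')
← -59677330/648659
→ reveal()
← -59677330/648659
→ fold(x='12')
← -716127960/648659

Answer: acc=-648659/702


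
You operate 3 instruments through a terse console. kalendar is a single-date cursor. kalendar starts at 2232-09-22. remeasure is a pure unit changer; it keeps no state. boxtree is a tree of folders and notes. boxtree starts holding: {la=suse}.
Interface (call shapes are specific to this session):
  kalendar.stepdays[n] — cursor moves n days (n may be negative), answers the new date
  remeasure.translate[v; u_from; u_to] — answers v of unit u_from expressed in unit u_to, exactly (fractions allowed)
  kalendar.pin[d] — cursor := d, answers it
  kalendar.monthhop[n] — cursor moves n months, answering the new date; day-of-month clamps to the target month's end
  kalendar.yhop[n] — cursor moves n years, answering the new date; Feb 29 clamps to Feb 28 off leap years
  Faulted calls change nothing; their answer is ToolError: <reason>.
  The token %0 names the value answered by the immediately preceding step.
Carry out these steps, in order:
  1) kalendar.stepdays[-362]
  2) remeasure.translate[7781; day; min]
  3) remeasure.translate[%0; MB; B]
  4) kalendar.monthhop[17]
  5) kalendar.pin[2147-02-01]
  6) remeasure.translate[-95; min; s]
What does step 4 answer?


Answer: 2233-02-26

Derivation:
>> kalendar.stepdays(n: -362)
<< 2231-09-26
>> remeasure.translate(v: 7781, u_from: day, u_to: min)
<< 11204640
>> remeasure.translate(v: %0, u_from: MB, u_to: B)
<< 11204640000000
>> kalendar.monthhop(n: 17)
<< 2233-02-26
>> kalendar.pin(d: 2147-02-01)
<< 2147-02-01
>> remeasure.translate(v: -95, u_from: min, u_to: s)
<< -5700


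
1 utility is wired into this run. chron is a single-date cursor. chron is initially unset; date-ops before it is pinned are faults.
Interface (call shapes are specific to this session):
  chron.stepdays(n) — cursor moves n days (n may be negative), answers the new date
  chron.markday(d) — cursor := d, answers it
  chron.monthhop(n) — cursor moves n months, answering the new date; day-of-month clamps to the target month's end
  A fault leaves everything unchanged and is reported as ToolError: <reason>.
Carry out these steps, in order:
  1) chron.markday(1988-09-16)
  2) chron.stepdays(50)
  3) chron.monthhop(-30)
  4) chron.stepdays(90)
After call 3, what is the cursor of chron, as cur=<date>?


Answer: cur=1986-05-05

Derivation:
→ chron.markday(d: 1988-09-16)
← 1988-09-16
→ chron.stepdays(n: 50)
← 1988-11-05
→ chron.monthhop(n: -30)
← 1986-05-05
→ chron.stepdays(n: 90)
← 1986-08-03


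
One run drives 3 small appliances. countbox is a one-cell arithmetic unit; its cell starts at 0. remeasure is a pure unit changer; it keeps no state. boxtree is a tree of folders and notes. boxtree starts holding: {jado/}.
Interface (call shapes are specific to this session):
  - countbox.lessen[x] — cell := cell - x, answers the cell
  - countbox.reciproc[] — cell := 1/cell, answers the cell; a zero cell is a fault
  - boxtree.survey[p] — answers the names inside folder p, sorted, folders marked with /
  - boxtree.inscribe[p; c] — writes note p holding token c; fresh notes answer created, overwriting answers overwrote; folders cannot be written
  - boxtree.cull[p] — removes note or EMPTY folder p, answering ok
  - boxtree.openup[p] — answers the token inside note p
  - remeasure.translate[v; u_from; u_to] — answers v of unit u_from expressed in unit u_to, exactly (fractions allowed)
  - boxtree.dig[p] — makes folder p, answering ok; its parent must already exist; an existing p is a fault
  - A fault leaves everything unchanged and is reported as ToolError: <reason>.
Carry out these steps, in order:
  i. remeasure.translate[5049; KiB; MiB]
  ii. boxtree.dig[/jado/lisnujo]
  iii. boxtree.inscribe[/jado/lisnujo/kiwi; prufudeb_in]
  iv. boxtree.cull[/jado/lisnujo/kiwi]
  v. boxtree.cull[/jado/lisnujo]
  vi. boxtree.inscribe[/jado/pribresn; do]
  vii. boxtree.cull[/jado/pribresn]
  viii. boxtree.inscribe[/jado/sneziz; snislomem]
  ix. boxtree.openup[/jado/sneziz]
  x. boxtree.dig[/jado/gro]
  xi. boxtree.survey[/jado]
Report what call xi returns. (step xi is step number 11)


Answer: [gro/, sneziz]

Derivation:
Act: translate[5049; KiB; MiB]
Obs: 5049/1024
Act: dig[/jado/lisnujo]
Obs: ok
Act: inscribe[/jado/lisnujo/kiwi; prufudeb_in]
Obs: created
Act: cull[/jado/lisnujo/kiwi]
Obs: ok
Act: cull[/jado/lisnujo]
Obs: ok
Act: inscribe[/jado/pribresn; do]
Obs: created
Act: cull[/jado/pribresn]
Obs: ok
Act: inscribe[/jado/sneziz; snislomem]
Obs: created
Act: openup[/jado/sneziz]
Obs: snislomem
Act: dig[/jado/gro]
Obs: ok
Act: survey[/jado]
Obs: [gro/, sneziz]


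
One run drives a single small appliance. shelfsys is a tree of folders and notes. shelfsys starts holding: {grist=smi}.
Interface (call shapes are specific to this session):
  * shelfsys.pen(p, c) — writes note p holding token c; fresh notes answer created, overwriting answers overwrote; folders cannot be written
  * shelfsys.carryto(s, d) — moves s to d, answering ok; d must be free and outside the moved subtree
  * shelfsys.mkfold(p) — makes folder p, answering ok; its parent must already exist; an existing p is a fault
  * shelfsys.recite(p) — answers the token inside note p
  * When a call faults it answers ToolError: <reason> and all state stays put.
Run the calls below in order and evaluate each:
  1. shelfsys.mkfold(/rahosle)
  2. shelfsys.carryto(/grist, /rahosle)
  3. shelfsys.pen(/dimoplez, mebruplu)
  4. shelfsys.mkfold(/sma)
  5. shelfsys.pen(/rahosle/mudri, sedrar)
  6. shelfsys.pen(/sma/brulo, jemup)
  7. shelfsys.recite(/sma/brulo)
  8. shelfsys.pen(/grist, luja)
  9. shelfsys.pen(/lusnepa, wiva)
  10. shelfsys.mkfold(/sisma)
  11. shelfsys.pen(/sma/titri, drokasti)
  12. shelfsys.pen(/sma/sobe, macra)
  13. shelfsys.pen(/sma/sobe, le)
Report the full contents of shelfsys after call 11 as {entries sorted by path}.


Answer: {dimoplez=mebruplu, grist=luja, lusnepa=wiva, rahosle/, rahosle/mudri=sedrar, sisma/, sma/, sma/brulo=jemup, sma/titri=drokasti}

Derivation:
;; shelfsys.mkfold(p→/rahosle) == ok
;; shelfsys.carryto(s→/grist, d→/rahosle) == ToolError: exists
;; shelfsys.pen(p→/dimoplez, c→mebruplu) == created
;; shelfsys.mkfold(p→/sma) == ok
;; shelfsys.pen(p→/rahosle/mudri, c→sedrar) == created
;; shelfsys.pen(p→/sma/brulo, c→jemup) == created
;; shelfsys.recite(p→/sma/brulo) == jemup
;; shelfsys.pen(p→/grist, c→luja) == overwrote
;; shelfsys.pen(p→/lusnepa, c→wiva) == created
;; shelfsys.mkfold(p→/sisma) == ok
;; shelfsys.pen(p→/sma/titri, c→drokasti) == created
;; shelfsys.pen(p→/sma/sobe, c→macra) == created
;; shelfsys.pen(p→/sma/sobe, c→le) == overwrote


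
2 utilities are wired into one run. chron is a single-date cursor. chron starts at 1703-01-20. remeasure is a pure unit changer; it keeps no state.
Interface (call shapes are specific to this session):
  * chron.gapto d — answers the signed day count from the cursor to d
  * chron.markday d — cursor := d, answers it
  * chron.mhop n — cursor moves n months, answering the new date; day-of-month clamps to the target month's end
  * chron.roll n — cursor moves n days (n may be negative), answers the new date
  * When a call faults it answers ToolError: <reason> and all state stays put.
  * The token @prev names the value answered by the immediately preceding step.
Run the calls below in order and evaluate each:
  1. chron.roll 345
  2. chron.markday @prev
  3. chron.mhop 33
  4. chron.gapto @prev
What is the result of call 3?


CALL chron.roll[n→345]
RET  1703-12-31
CALL chron.markday[d→@prev]
RET  1703-12-31
CALL chron.mhop[n→33]
RET  1706-09-30
CALL chron.gapto[d→@prev]
RET  0

Answer: 1706-09-30


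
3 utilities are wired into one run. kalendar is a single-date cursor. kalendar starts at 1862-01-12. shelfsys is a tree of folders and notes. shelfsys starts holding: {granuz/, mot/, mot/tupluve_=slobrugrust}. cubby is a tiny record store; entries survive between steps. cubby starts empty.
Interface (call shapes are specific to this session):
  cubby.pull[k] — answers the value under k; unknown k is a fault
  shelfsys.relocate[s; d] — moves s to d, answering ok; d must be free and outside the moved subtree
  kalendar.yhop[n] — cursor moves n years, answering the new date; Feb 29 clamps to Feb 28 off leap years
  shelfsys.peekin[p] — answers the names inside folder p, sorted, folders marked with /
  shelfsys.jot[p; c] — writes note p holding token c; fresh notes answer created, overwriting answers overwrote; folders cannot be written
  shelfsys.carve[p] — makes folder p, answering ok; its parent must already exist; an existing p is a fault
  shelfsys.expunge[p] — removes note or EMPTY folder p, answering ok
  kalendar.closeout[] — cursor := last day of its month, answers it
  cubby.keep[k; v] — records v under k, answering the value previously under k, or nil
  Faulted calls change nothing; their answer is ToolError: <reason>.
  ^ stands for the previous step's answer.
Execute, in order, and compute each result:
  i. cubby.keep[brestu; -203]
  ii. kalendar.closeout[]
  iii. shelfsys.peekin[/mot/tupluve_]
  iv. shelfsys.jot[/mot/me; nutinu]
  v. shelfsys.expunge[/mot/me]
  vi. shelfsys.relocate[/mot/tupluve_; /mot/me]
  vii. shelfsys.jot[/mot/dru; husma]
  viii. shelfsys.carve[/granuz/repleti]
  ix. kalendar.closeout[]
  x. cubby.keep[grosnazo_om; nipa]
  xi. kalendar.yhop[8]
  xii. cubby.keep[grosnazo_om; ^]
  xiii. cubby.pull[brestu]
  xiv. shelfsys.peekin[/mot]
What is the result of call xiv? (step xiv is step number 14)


Answer: [dru, me]

Derivation:
> cubby.keep k=brestu v=-203
:: nil
> kalendar.closeout
:: 1862-01-31
> shelfsys.peekin p=/mot/tupluve_
:: ToolError: not a directory
> shelfsys.jot p=/mot/me c=nutinu
:: created
> shelfsys.expunge p=/mot/me
:: ok
> shelfsys.relocate s=/mot/tupluve_ d=/mot/me
:: ok
> shelfsys.jot p=/mot/dru c=husma
:: created
> shelfsys.carve p=/granuz/repleti
:: ok
> kalendar.closeout
:: 1862-01-31
> cubby.keep k=grosnazo_om v=nipa
:: nil
> kalendar.yhop n=8
:: 1870-01-31
> cubby.keep k=grosnazo_om v=^
:: nipa
> cubby.pull k=brestu
:: -203
> shelfsys.peekin p=/mot
:: [dru, me]


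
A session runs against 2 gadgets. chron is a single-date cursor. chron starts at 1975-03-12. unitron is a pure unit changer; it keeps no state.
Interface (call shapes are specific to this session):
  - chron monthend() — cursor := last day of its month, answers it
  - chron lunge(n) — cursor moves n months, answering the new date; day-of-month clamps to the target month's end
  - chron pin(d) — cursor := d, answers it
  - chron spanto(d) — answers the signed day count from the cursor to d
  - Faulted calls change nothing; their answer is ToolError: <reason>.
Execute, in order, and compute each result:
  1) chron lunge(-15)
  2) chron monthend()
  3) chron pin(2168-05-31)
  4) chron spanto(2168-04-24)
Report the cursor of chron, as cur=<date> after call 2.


Answer: cur=1973-12-31

Derivation:
$ chron lunge -15
[out] 1973-12-12
$ chron monthend
[out] 1973-12-31
$ chron pin 2168-05-31
[out] 2168-05-31
$ chron spanto 2168-04-24
[out] -37


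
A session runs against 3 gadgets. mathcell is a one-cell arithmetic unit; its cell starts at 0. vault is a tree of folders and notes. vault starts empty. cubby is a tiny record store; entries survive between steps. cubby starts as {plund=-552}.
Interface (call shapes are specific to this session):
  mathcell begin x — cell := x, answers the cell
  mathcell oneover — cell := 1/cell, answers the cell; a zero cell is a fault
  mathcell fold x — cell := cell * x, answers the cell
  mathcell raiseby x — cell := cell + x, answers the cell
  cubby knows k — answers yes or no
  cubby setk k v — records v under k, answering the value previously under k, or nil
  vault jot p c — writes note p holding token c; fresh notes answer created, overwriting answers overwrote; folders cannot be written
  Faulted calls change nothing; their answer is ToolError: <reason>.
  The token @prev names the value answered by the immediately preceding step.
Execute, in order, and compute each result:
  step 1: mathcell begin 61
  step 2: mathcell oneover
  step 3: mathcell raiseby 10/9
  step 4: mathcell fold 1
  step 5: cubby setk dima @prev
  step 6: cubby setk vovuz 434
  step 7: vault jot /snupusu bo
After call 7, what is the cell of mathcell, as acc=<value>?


~$ mathcell begin x→61
  61
~$ mathcell oneover
  1/61
~$ mathcell raiseby x→10/9
  619/549
~$ mathcell fold x→1
  619/549
~$ cubby setk k→dima v→@prev
  nil
~$ cubby setk k→vovuz v→434
  nil
~$ vault jot p→/snupusu c→bo
  created

Answer: acc=619/549


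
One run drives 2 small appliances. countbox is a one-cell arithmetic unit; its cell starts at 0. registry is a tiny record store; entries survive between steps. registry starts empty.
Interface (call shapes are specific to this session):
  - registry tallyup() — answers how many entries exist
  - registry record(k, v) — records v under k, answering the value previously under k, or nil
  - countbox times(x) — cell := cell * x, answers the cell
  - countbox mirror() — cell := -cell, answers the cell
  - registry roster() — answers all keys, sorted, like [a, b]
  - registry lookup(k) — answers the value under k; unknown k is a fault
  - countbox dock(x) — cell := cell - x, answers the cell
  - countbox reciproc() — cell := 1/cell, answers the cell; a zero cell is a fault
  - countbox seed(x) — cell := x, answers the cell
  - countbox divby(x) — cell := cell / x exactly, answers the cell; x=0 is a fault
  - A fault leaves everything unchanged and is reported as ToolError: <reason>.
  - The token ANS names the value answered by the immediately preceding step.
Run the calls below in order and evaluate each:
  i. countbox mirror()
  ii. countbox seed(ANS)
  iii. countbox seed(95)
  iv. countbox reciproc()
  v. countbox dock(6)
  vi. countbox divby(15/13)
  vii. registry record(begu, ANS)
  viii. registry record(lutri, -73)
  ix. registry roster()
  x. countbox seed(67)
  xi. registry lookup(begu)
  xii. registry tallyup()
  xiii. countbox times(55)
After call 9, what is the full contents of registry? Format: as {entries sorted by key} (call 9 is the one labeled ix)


Answer: {begu=-7397/1425, lutri=-73}

Derivation:
CALL countbox mirror[]
RET  0
CALL countbox seed[x→ANS]
RET  0
CALL countbox seed[x→95]
RET  95
CALL countbox reciproc[]
RET  1/95
CALL countbox dock[x→6]
RET  -569/95
CALL countbox divby[x→15/13]
RET  -7397/1425
CALL registry record[k→begu; v→ANS]
RET  nil
CALL registry record[k→lutri; v→-73]
RET  nil
CALL registry roster[]
RET  [begu, lutri]
CALL countbox seed[x→67]
RET  67
CALL registry lookup[k→begu]
RET  -7397/1425
CALL registry tallyup[]
RET  2
CALL countbox times[x→55]
RET  3685


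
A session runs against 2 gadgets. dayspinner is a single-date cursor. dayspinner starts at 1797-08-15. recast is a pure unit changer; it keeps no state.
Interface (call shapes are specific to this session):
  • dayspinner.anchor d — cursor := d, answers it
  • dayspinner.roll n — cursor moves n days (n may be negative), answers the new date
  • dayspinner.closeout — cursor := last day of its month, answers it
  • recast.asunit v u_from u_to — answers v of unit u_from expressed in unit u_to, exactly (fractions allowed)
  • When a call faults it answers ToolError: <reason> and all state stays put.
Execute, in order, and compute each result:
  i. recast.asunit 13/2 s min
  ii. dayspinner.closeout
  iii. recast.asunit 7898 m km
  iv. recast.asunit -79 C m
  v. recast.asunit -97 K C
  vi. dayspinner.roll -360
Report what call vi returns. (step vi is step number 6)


[in] recast.asunit v: 13/2 u_from: s u_to: min
[out] 13/120
[in] dayspinner.closeout
[out] 1797-08-31
[in] recast.asunit v: 7898 u_from: m u_to: km
[out] 3949/500
[in] recast.asunit v: -79 u_from: C u_to: m
[out] ToolError: incompatible units
[in] recast.asunit v: -97 u_from: K u_to: C
[out] -7403/20
[in] dayspinner.roll n: -360
[out] 1796-09-05

Answer: 1796-09-05


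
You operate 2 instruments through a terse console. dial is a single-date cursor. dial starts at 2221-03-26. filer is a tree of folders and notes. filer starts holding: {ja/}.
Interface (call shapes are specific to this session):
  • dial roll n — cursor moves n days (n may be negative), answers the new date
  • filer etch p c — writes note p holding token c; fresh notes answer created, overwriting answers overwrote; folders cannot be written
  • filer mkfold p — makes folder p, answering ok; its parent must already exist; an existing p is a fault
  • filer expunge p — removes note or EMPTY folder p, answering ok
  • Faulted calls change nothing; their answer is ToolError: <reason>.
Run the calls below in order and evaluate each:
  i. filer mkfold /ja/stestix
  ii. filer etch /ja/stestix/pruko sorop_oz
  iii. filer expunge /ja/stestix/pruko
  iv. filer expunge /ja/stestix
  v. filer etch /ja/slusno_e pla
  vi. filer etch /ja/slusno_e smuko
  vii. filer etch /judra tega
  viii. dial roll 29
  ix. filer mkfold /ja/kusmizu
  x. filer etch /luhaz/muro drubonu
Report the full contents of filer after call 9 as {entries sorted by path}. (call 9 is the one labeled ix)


Next I call filer mkfold(p: /ja/stestix), and observe ok.
I call filer etch(p: /ja/stestix/pruko, c: sorop_oz), and get created.
I call filer expunge(p: /ja/stestix/pruko), — result: ok.
Then filer expunge(p: /ja/stestix), which returns ok.
I call filer etch(p: /ja/slusno_e, c: pla), and see created.
I invoke filer etch(p: /ja/slusno_e, c: smuko), and see overwrote.
I run filer etch(p: /judra, c: tega), → created.
I invoke dial roll(n: 29): 2221-04-24.
Calling filer mkfold(p: /ja/kusmizu), and observe ok.
I call filer etch(p: /luhaz/muro, c: drubonu), → ToolError: no parent.

Answer: {ja/, ja/kusmizu/, ja/slusno_e=smuko, judra=tega}


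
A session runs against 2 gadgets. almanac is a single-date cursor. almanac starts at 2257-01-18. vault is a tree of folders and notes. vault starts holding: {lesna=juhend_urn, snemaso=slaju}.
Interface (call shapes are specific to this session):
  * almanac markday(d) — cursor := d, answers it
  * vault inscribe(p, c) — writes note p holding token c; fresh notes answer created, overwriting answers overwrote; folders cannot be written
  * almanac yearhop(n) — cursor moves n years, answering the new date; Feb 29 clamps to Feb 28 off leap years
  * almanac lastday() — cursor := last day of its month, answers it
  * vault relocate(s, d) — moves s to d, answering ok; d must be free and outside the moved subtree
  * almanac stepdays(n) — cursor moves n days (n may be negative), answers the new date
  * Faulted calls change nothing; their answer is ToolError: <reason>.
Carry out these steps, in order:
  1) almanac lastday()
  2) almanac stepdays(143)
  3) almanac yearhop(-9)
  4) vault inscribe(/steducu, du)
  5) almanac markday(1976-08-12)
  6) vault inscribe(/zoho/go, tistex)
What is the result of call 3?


CALL almanac lastday[]
RET  2257-01-31
CALL almanac stepdays[n='143']
RET  2257-06-23
CALL almanac yearhop[n='-9']
RET  2248-06-23
CALL vault inscribe[p='/steducu'; c='du']
RET  created
CALL almanac markday[d='1976-08-12']
RET  1976-08-12
CALL vault inscribe[p='/zoho/go'; c='tistex']
RET  ToolError: no parent

Answer: 2248-06-23


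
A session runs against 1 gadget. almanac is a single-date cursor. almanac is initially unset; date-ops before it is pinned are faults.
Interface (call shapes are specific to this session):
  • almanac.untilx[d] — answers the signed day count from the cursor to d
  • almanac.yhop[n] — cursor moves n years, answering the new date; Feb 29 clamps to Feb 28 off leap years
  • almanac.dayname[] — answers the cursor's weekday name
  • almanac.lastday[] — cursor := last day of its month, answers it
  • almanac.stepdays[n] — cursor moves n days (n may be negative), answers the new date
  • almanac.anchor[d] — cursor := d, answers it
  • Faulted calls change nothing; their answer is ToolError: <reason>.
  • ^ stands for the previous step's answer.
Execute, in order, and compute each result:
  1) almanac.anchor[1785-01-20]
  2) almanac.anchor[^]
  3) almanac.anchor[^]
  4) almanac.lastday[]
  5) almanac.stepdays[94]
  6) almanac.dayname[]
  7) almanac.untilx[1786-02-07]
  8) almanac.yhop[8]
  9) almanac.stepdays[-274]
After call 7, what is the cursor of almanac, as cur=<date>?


Answer: cur=1785-05-05

Derivation:
CALL anchor[d: 1785-01-20]
RET  1785-01-20
CALL anchor[d: ^]
RET  1785-01-20
CALL anchor[d: ^]
RET  1785-01-20
CALL lastday[]
RET  1785-01-31
CALL stepdays[n: 94]
RET  1785-05-05
CALL dayname[]
RET  Thursday
CALL untilx[d: 1786-02-07]
RET  278
CALL yhop[n: 8]
RET  1793-05-05
CALL stepdays[n: -274]
RET  1792-08-04


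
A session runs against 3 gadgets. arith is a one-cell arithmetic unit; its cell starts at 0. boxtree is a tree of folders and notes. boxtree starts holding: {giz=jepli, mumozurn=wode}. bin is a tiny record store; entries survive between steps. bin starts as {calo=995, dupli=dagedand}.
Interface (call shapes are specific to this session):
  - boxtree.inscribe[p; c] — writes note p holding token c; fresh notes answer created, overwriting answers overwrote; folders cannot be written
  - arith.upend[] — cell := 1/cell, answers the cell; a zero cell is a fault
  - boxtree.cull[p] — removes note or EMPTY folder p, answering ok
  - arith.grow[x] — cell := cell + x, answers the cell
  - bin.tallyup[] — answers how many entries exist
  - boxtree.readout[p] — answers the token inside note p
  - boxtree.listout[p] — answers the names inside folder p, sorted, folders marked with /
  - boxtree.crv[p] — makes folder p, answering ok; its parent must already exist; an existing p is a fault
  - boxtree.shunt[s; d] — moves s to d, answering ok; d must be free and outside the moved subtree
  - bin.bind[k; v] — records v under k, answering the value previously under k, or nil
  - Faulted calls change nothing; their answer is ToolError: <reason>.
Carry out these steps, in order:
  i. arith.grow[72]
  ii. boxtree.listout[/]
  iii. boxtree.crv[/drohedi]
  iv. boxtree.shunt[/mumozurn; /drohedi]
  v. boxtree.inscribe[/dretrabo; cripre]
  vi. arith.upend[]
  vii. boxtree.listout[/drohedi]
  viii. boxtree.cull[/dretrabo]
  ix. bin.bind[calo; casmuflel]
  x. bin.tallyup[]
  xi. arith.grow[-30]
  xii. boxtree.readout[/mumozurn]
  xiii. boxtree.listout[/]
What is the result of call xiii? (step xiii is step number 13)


Answer: [drohedi/, giz, mumozurn]

Derivation:
==> arith.grow(x=72)
<== 72
==> boxtree.listout(p=/)
<== [giz, mumozurn]
==> boxtree.crv(p=/drohedi)
<== ok
==> boxtree.shunt(s=/mumozurn, d=/drohedi)
<== ToolError: exists
==> boxtree.inscribe(p=/dretrabo, c=cripre)
<== created
==> arith.upend()
<== 1/72
==> boxtree.listout(p=/drohedi)
<== []
==> boxtree.cull(p=/dretrabo)
<== ok
==> bin.bind(k=calo, v=casmuflel)
<== 995
==> bin.tallyup()
<== 2
==> arith.grow(x=-30)
<== -2159/72
==> boxtree.readout(p=/mumozurn)
<== wode
==> boxtree.listout(p=/)
<== [drohedi/, giz, mumozurn]


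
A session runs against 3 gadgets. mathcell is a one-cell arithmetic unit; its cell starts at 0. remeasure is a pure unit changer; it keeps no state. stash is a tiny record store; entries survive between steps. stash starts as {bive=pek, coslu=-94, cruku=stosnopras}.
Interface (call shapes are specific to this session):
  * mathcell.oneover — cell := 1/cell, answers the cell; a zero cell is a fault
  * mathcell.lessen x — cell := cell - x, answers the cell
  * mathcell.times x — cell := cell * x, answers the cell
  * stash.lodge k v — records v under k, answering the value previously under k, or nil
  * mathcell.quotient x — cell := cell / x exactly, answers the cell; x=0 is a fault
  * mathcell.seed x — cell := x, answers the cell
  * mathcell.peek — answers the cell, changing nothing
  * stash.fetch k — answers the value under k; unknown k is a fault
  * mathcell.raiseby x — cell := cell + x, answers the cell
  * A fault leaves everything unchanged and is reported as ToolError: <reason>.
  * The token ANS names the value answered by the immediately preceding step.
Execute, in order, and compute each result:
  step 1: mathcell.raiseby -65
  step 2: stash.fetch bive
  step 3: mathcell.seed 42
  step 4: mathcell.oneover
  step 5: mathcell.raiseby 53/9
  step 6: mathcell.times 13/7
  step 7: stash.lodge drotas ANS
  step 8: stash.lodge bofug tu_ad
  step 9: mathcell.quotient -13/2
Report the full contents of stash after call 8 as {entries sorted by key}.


Answer: {bive=pek, bofug=tu_ad, coslu=-94, cruku=stosnopras, drotas=9685/882}

Derivation:
Act: mathcell.raiseby[x='-65']
Obs: -65
Act: stash.fetch[k='bive']
Obs: pek
Act: mathcell.seed[x='42']
Obs: 42
Act: mathcell.oneover[]
Obs: 1/42
Act: mathcell.raiseby[x='53/9']
Obs: 745/126
Act: mathcell.times[x='13/7']
Obs: 9685/882
Act: stash.lodge[k='drotas'; v='ANS']
Obs: nil
Act: stash.lodge[k='bofug'; v='tu_ad']
Obs: nil
Act: mathcell.quotient[x='-13/2']
Obs: -745/441


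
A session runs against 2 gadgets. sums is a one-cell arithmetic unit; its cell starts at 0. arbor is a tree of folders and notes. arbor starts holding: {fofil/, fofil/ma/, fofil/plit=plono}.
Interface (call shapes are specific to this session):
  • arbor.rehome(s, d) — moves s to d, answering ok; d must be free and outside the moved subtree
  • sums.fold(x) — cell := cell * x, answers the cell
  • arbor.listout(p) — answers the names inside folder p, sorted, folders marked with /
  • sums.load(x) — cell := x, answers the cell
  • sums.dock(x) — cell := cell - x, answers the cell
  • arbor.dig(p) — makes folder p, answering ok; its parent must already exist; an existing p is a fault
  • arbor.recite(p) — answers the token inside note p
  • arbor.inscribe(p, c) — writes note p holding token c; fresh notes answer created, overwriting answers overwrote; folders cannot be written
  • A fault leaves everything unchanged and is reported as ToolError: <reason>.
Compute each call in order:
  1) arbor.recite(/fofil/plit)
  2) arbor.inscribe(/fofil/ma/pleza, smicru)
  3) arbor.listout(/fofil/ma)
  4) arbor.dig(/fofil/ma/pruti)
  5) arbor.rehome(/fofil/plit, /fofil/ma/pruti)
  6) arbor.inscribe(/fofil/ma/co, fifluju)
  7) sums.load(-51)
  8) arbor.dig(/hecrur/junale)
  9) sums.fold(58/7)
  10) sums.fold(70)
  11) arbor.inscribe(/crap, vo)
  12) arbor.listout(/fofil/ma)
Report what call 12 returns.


Answer: [co, pleza, pruti/]

Derivation:
Next I call recite on p: /fofil/plit, and see plono.
Now I run inscribe on p: /fofil/ma/pleza, c: smicru, which returns created.
I try listout on p: /fofil/ma: [pleza].
Next I call dig on p: /fofil/ma/pruti, which returns ok.
Then rehome on s: /fofil/plit, d: /fofil/ma/pruti, giving ToolError: exists.
I invoke inscribe on p: /fofil/ma/co, c: fifluju, and see created.
Invoking load on x: -51, and observe -51.
I try dig on p: /hecrur/junale, → ToolError: no parent.
I try fold on x: 58/7, and observe -2958/7.
Then fold on x: 70: -29580.
I run inscribe on p: /crap, c: vo, — result: created.
I call listout on p: /fofil/ma, which returns [co, pleza, pruti/].


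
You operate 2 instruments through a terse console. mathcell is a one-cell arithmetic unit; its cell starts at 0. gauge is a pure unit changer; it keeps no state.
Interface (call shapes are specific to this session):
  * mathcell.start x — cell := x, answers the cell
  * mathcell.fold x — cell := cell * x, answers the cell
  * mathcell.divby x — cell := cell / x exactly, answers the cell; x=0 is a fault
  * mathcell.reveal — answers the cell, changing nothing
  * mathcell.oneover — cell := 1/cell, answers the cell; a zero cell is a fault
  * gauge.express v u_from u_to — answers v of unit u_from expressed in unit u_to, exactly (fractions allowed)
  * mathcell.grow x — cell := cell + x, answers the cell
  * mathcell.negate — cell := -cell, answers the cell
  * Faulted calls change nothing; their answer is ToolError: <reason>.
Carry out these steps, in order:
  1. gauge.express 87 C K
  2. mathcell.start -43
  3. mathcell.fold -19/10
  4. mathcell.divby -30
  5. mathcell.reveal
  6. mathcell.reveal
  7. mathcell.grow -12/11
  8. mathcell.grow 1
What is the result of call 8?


Answer: -9287/3300

Derivation:
// gauge.express(v='87', u_from='C', u_to='K') -> 7203/20
// mathcell.start(x='-43') -> -43
// mathcell.fold(x='-19/10') -> 817/10
// mathcell.divby(x='-30') -> -817/300
// mathcell.reveal() -> -817/300
// mathcell.reveal() -> -817/300
// mathcell.grow(x='-12/11') -> -12587/3300
// mathcell.grow(x='1') -> -9287/3300
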